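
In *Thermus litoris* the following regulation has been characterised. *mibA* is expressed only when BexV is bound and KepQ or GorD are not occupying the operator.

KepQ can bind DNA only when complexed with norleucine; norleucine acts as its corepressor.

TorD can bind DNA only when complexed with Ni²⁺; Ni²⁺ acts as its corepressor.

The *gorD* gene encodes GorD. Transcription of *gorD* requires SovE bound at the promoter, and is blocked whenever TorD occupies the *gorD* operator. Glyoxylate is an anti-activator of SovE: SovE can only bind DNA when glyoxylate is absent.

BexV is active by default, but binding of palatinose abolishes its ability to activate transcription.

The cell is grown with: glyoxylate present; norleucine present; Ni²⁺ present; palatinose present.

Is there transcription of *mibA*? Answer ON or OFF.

OFF

Norleucine is present, so KepQ is active.
Glyoxylate is present, so SovE is inactive.
Ni²⁺ is present, so TorD is active.
With repressor TorD bound, *gorD* is not transcribed.
So GorD is not produced.
Palatinose is present, so BexV is inactive.
With repressor KepQ bound, *mibA* is not transcribed.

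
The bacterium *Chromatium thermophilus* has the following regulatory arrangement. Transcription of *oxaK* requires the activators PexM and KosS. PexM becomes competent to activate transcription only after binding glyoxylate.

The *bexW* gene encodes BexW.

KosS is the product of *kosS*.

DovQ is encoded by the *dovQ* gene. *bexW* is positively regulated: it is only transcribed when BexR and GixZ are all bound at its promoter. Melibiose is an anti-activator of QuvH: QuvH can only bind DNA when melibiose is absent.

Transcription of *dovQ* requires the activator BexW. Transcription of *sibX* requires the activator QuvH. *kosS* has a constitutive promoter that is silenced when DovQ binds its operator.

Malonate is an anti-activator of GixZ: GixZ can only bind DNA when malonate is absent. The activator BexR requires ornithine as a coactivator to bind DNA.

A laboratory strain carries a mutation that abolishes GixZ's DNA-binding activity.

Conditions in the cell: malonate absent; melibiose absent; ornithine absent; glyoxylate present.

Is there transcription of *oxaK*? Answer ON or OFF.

ON

Glyoxylate is present, so PexM is active.
Ornithine is absent, so BexR is inactive.
GixZ is non-functional in this strain, so it has no effect.
Required activator BexR is absent, so *bexW* is not transcribed.
So BexW is not produced.
Required activator BexW is absent, so *dovQ* is not transcribed.
So DovQ is not produced.
With no repressor bound, *kosS* is transcribed.
So KosS is produced and active.
No repressor is bound and PexM and KosS are active, so *oxaK* is transcribed.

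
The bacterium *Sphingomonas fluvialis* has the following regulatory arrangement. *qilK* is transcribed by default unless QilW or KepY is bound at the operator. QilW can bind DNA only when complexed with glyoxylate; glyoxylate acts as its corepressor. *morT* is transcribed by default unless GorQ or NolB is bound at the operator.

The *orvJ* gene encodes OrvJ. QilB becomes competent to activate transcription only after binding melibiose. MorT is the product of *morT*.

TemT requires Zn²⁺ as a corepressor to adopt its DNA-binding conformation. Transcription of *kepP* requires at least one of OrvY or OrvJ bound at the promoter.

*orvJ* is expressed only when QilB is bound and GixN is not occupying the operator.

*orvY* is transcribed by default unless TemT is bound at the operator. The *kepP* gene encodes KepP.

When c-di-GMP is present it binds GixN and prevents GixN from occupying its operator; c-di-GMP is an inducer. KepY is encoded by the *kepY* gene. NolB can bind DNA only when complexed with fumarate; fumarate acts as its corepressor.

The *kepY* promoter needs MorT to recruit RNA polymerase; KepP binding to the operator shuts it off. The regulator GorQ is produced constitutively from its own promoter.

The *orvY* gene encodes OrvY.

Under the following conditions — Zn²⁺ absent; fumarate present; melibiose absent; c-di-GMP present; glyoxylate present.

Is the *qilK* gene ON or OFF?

Glyoxylate is present, so QilW is active.
GorQ is produced constitutively and is active.
Fumarate is present, so NolB is active.
With repressor GorQ bound, *morT* is not transcribed.
So MorT is not produced.
Zn²⁺ is absent, so TemT is inactive.
With no repressor bound, *orvY* is transcribed.
So OrvY is produced and active.
c-di-GMP is present, so GixN is inactive.
Melibiose is absent, so QilB is inactive.
Required activator QilB is absent, so *orvJ* is not transcribed.
So OrvJ is not produced.
Activator OrvY is present, so *kepP* is transcribed.
So KepP is produced and active.
With repressor KepP bound, *kepY* is not transcribed.
So KepY is not produced.
With repressor QilW bound, *qilK* is not transcribed.

OFF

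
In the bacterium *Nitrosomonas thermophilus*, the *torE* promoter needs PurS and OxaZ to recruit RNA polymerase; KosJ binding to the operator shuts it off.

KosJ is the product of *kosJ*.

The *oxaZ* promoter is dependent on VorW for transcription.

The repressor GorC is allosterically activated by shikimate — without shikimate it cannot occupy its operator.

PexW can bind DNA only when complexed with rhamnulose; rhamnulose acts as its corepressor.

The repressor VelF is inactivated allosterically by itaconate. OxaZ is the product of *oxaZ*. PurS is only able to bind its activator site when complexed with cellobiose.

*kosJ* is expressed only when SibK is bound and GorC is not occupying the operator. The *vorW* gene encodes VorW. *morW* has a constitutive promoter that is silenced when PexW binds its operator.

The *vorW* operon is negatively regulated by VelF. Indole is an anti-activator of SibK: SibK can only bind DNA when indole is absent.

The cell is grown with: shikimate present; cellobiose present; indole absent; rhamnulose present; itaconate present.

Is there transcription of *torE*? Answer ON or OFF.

ON

Cellobiose is present, so PurS is active.
Itaconate is present, so VelF is inactive.
With no repressor bound, *vorW* is transcribed.
So VorW is produced and active.
No repressor is bound and VorW is active, so *oxaZ* is transcribed.
So OxaZ is produced and active.
Shikimate is present, so GorC is active.
Indole is absent, so SibK is active.
With repressor GorC bound, *kosJ* is not transcribed.
So KosJ is not produced.
No repressor is bound and PurS and OxaZ are active, so *torE* is transcribed.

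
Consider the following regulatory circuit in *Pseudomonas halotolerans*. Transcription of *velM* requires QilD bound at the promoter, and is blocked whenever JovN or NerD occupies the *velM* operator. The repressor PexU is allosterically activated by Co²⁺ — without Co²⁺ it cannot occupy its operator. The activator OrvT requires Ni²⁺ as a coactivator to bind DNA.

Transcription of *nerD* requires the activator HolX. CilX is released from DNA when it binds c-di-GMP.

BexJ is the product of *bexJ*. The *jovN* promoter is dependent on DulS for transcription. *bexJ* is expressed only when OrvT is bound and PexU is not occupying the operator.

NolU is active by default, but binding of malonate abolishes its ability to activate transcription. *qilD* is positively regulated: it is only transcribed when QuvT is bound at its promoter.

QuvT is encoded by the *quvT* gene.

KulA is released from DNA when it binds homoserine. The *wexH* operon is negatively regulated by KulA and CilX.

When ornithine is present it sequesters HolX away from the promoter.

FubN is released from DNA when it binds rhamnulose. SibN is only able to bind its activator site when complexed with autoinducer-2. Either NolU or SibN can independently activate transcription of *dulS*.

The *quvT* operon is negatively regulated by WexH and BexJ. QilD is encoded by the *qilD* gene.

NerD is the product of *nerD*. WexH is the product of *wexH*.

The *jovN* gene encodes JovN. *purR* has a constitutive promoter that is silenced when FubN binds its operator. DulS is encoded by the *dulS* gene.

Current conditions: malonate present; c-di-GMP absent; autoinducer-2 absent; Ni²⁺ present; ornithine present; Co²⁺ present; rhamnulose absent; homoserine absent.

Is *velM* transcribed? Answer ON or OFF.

Malonate is present, so NolU is inactive.
Autoinducer-2 is absent, so SibN is inactive.
No activator is available at the *dulS* promoter, so *dulS* is not transcribed.
So DulS is not produced.
Required activator DulS is absent, so *jovN* is not transcribed.
So JovN is not produced.
Ornithine is present, so HolX is inactive.
Required activator HolX is absent, so *nerD* is not transcribed.
So NerD is not produced.
Homoserine is absent, so KulA is active.
c-di-GMP is absent, so CilX is active.
With repressor KulA bound, *wexH* is not transcribed.
So WexH is not produced.
Co²⁺ is present, so PexU is active.
Ni²⁺ is present, so OrvT is active.
With repressor PexU bound, *bexJ* is not transcribed.
So BexJ is not produced.
With no repressor bound, *quvT* is transcribed.
So QuvT is produced and active.
No repressor is bound and QuvT is active, so *qilD* is transcribed.
So QilD is produced and active.
No repressor is bound and QilD is active, so *velM* is transcribed.

ON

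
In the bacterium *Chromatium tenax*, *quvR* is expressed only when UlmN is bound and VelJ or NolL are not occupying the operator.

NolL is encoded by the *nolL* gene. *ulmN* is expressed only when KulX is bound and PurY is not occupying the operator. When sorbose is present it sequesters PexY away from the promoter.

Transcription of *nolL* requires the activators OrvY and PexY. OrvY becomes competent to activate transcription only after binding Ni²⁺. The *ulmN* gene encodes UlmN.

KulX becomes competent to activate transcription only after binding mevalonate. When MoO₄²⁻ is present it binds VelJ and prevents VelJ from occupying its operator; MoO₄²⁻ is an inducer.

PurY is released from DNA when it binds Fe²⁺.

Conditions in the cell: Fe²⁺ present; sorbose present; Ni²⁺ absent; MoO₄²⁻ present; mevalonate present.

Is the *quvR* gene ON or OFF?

ON

MoO₄²⁻ is present, so VelJ is inactive.
Mevalonate is present, so KulX is active.
Fe²⁺ is present, so PurY is inactive.
No repressor is bound and KulX is active, so *ulmN* is transcribed.
So UlmN is produced and active.
Ni²⁺ is absent, so OrvY is inactive.
Sorbose is present, so PexY is inactive.
Required activator OrvY is absent, so *nolL* is not transcribed.
So NolL is not produced.
No repressor is bound and UlmN is active, so *quvR* is transcribed.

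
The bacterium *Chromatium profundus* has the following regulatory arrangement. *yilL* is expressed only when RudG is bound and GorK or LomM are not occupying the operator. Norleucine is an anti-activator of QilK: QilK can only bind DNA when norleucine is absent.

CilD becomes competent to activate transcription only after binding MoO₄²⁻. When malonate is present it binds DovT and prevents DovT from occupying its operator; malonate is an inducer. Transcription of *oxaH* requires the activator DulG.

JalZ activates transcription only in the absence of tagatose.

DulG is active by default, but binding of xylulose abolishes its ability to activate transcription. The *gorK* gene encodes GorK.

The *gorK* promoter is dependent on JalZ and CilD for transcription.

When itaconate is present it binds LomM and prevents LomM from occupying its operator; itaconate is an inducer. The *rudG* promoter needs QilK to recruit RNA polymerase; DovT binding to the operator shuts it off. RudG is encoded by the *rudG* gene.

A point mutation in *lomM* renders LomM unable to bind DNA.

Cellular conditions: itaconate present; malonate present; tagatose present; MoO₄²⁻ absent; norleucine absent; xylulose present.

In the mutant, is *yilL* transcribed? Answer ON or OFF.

ON

Norleucine is absent, so QilK is active.
Malonate is present, so DovT is inactive.
No repressor is bound and QilK is active, so *rudG* is transcribed.
So RudG is produced and active.
Tagatose is present, so JalZ is inactive.
MoO₄²⁻ is absent, so CilD is inactive.
Required activator JalZ is absent, so *gorK* is not transcribed.
So GorK is not produced.
LomM is non-functional in this strain, so it has no effect.
No repressor is bound and RudG is active, so *yilL* is transcribed.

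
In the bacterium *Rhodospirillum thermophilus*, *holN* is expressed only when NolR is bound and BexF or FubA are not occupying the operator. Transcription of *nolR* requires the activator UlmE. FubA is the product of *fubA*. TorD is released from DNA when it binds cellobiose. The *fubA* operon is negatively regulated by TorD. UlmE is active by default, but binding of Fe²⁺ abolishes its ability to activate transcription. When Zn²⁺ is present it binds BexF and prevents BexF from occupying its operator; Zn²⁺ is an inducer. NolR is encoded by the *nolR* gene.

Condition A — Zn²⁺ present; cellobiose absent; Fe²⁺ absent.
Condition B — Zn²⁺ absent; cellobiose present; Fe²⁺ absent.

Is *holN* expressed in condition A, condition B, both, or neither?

Condition A:
Zn²⁺ is present, so BexF is inactive.
Cellobiose is absent, so TorD is active.
With repressor TorD bound, *fubA* is not transcribed.
So FubA is not produced.
Fe²⁺ is absent, so UlmE is active.
No repressor is bound and UlmE is active, so *nolR* is transcribed.
So NolR is produced and active.
No repressor is bound and NolR is active, so *holN* is transcribed.
→ *holN* is ON in A.
Condition B:
Zn²⁺ is absent, so BexF is active.
Cellobiose is present, so TorD is inactive.
With no repressor bound, *fubA* is transcribed.
So FubA is produced and active.
Fe²⁺ is absent, so UlmE is active.
No repressor is bound and UlmE is active, so *nolR* is transcribed.
So NolR is produced and active.
With repressor BexF bound, *holN* is not transcribed.
→ *holN* is OFF in B.

A only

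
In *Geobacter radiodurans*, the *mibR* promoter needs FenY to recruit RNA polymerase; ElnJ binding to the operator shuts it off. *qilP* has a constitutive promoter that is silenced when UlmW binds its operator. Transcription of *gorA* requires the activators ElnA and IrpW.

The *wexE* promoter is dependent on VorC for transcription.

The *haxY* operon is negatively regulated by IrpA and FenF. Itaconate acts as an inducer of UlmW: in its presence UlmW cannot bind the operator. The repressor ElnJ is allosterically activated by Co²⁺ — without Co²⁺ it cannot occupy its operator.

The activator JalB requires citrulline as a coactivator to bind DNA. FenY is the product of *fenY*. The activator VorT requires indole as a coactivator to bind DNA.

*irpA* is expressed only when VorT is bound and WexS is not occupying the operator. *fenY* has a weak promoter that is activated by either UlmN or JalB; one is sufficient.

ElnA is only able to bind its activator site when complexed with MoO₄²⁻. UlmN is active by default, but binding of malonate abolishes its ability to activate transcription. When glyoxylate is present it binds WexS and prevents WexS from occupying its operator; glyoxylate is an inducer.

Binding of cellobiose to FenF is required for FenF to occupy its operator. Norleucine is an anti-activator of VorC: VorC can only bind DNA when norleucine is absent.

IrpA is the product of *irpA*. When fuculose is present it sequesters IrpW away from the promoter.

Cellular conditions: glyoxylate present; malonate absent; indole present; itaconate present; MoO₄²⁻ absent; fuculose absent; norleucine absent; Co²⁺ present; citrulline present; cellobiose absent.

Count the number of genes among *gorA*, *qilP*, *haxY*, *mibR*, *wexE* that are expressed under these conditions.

MoO₄²⁻ is absent, so ElnA is inactive.
Fuculose is absent, so IrpW is active.
Required activator ElnA is absent, so *gorA* is not transcribed.
→ *gorA* is OFF.
Itaconate is present, so UlmW is inactive.
With no repressor bound, *qilP* is transcribed.
→ *qilP* is ON.
Glyoxylate is present, so WexS is inactive.
Indole is present, so VorT is active.
No repressor is bound and VorT is active, so *irpA* is transcribed.
So IrpA is produced and active.
Cellobiose is absent, so FenF is inactive.
With repressor IrpA bound, *haxY* is not transcribed.
→ *haxY* is OFF.
Malonate is absent, so UlmN is active.
Citrulline is present, so JalB is active.
Activator UlmN is present, so *fenY* is transcribed.
So FenY is produced and active.
Co²⁺ is present, so ElnJ is active.
With repressor ElnJ bound, *mibR* is not transcribed.
→ *mibR* is OFF.
Norleucine is absent, so VorC is active.
No repressor is bound and VorC is active, so *wexE* is transcribed.
→ *wexE* is ON.
2 of the 5 genes are transcribed.

2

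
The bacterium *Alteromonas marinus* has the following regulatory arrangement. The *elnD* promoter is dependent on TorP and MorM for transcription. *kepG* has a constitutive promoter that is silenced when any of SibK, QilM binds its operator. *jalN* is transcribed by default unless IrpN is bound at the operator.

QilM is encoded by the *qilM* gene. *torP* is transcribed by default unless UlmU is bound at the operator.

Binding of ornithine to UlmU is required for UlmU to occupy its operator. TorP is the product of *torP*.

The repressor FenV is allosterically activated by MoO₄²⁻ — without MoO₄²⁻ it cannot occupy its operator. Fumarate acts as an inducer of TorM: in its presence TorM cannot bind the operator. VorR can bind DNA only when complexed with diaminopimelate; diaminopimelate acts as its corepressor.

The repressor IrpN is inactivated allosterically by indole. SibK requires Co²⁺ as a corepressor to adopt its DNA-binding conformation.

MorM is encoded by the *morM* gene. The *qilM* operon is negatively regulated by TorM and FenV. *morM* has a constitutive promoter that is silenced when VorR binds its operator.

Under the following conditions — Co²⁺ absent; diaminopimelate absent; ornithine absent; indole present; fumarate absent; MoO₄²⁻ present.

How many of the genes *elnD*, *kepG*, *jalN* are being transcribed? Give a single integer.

3

Ornithine is absent, so UlmU is inactive.
With no repressor bound, *torP* is transcribed.
So TorP is produced and active.
Diaminopimelate is absent, so VorR is inactive.
With no repressor bound, *morM* is transcribed.
So MorM is produced and active.
No repressor is bound and TorP and MorM are active, so *elnD* is transcribed.
→ *elnD* is ON.
Co²⁺ is absent, so SibK is inactive.
Fumarate is absent, so TorM is active.
MoO₄²⁻ is present, so FenV is active.
With repressor TorM bound, *qilM* is not transcribed.
So QilM is not produced.
With no repressor bound, *kepG* is transcribed.
→ *kepG* is ON.
Indole is present, so IrpN is inactive.
With no repressor bound, *jalN* is transcribed.
→ *jalN* is ON.
3 of the 3 genes are transcribed.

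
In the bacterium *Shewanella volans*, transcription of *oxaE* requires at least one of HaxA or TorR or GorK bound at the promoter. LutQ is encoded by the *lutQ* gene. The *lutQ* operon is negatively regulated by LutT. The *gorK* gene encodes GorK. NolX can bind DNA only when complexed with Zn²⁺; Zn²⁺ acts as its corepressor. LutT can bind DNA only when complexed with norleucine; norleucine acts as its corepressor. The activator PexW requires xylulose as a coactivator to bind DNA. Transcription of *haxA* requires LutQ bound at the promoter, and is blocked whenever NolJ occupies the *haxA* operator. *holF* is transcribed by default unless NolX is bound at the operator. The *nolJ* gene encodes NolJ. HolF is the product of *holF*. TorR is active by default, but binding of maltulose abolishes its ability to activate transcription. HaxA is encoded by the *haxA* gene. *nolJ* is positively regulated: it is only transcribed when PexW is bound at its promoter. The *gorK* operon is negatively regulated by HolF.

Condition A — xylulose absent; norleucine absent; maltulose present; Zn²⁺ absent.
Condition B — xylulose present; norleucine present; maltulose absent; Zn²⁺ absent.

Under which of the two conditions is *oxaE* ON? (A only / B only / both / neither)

both

Condition A:
Xylulose is absent, so PexW is inactive.
Required activator PexW is absent, so *nolJ* is not transcribed.
So NolJ is not produced.
Norleucine is absent, so LutT is inactive.
With no repressor bound, *lutQ* is transcribed.
So LutQ is produced and active.
No repressor is bound and LutQ is active, so *haxA* is transcribed.
So HaxA is produced and active.
Maltulose is present, so TorR is inactive.
Zn²⁺ is absent, so NolX is inactive.
With no repressor bound, *holF* is transcribed.
So HolF is produced and active.
With repressor HolF bound, *gorK* is not transcribed.
So GorK is not produced.
Activator HaxA is present, so *oxaE* is transcribed.
→ *oxaE* is ON in A.
Condition B:
Xylulose is present, so PexW is active.
No repressor is bound and PexW is active, so *nolJ* is transcribed.
So NolJ is produced and active.
Norleucine is present, so LutT is active.
With repressor LutT bound, *lutQ* is not transcribed.
So LutQ is not produced.
With repressor NolJ bound, *haxA* is not transcribed.
So HaxA is not produced.
Maltulose is absent, so TorR is active.
Zn²⁺ is absent, so NolX is inactive.
With no repressor bound, *holF* is transcribed.
So HolF is produced and active.
With repressor HolF bound, *gorK* is not transcribed.
So GorK is not produced.
Activator TorR is present, so *oxaE* is transcribed.
→ *oxaE* is ON in B.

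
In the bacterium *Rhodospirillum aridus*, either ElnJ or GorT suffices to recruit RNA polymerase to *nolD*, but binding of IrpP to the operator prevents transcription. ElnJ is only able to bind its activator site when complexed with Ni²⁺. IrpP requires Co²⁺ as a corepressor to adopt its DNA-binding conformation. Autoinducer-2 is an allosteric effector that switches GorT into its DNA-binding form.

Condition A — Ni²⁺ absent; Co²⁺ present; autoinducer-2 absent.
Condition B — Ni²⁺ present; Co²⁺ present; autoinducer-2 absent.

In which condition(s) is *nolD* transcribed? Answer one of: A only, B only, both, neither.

Condition A:
Ni²⁺ is absent, so ElnJ is inactive.
Co²⁺ is present, so IrpP is active.
Autoinducer-2 is absent, so GorT is inactive.
With repressor IrpP bound, *nolD* is not transcribed.
→ *nolD* is OFF in A.
Condition B:
Ni²⁺ is present, so ElnJ is active.
Co²⁺ is present, so IrpP is active.
Autoinducer-2 is absent, so GorT is inactive.
With repressor IrpP bound, *nolD* is not transcribed.
→ *nolD* is OFF in B.

neither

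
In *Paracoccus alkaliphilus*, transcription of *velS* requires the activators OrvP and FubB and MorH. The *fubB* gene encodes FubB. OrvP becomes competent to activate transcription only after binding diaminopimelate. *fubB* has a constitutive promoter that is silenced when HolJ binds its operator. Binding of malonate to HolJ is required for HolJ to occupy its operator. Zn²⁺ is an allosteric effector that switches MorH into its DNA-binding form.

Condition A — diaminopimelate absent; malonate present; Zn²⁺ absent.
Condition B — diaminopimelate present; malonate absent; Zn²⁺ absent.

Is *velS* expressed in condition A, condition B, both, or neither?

neither

Condition A:
Diaminopimelate is absent, so OrvP is inactive.
Malonate is present, so HolJ is active.
With repressor HolJ bound, *fubB* is not transcribed.
So FubB is not produced.
Zn²⁺ is absent, so MorH is inactive.
Required activator OrvP is absent, so *velS* is not transcribed.
→ *velS* is OFF in A.
Condition B:
Diaminopimelate is present, so OrvP is active.
Malonate is absent, so HolJ is inactive.
With no repressor bound, *fubB* is transcribed.
So FubB is produced and active.
Zn²⁺ is absent, so MorH is inactive.
Required activator MorH is absent, so *velS* is not transcribed.
→ *velS* is OFF in B.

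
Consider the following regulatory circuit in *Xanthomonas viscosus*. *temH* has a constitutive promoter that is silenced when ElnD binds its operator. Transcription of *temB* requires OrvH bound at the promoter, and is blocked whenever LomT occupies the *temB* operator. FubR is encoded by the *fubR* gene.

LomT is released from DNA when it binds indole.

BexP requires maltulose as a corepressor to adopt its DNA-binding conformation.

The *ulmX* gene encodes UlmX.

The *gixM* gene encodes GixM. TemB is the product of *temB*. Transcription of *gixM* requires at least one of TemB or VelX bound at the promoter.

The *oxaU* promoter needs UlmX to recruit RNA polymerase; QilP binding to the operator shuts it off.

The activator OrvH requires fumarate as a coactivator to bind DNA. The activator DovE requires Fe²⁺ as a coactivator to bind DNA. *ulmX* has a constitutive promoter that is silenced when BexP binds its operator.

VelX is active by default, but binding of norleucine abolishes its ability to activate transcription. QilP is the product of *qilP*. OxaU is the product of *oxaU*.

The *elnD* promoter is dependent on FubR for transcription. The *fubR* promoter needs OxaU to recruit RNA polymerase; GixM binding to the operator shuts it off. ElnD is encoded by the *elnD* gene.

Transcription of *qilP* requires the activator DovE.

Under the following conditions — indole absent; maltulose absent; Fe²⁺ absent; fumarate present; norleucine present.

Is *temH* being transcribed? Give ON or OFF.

OFF

Maltulose is absent, so BexP is inactive.
With no repressor bound, *ulmX* is transcribed.
So UlmX is produced and active.
Fe²⁺ is absent, so DovE is inactive.
Required activator DovE is absent, so *qilP* is not transcribed.
So QilP is not produced.
No repressor is bound and UlmX is active, so *oxaU* is transcribed.
So OxaU is produced and active.
Fumarate is present, so OrvH is active.
Indole is absent, so LomT is active.
With repressor LomT bound, *temB* is not transcribed.
So TemB is not produced.
Norleucine is present, so VelX is inactive.
No activator is available at the *gixM* promoter, so *gixM* is not transcribed.
So GixM is not produced.
No repressor is bound and OxaU is active, so *fubR* is transcribed.
So FubR is produced and active.
No repressor is bound and FubR is active, so *elnD* is transcribed.
So ElnD is produced and active.
With repressor ElnD bound, *temH* is not transcribed.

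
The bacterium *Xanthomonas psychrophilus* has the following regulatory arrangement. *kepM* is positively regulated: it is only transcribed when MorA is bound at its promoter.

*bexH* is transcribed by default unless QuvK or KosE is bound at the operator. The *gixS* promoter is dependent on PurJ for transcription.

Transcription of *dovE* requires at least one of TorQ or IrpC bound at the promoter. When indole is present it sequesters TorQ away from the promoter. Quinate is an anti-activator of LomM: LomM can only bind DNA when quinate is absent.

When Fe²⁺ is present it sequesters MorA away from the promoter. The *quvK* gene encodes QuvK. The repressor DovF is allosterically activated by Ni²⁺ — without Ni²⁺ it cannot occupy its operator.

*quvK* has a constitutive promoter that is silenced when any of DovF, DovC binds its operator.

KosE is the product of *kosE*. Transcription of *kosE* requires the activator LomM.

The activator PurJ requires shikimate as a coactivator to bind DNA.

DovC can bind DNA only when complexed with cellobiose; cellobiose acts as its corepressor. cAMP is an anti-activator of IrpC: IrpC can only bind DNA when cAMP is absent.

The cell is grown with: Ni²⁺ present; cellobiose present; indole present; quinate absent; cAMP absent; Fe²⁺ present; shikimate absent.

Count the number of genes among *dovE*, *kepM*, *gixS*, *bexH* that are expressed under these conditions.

Indole is present, so TorQ is inactive.
cAMP is absent, so IrpC is active.
Activator IrpC is present, so *dovE* is transcribed.
→ *dovE* is ON.
Fe²⁺ is present, so MorA is inactive.
Required activator MorA is absent, so *kepM* is not transcribed.
→ *kepM* is OFF.
Shikimate is absent, so PurJ is inactive.
Required activator PurJ is absent, so *gixS* is not transcribed.
→ *gixS* is OFF.
Ni²⁺ is present, so DovF is active.
Cellobiose is present, so DovC is active.
With repressor DovF bound, *quvK* is not transcribed.
So QuvK is not produced.
Quinate is absent, so LomM is active.
No repressor is bound and LomM is active, so *kosE* is transcribed.
So KosE is produced and active.
With repressor KosE bound, *bexH* is not transcribed.
→ *bexH* is OFF.
1 of the 4 genes is transcribed.

1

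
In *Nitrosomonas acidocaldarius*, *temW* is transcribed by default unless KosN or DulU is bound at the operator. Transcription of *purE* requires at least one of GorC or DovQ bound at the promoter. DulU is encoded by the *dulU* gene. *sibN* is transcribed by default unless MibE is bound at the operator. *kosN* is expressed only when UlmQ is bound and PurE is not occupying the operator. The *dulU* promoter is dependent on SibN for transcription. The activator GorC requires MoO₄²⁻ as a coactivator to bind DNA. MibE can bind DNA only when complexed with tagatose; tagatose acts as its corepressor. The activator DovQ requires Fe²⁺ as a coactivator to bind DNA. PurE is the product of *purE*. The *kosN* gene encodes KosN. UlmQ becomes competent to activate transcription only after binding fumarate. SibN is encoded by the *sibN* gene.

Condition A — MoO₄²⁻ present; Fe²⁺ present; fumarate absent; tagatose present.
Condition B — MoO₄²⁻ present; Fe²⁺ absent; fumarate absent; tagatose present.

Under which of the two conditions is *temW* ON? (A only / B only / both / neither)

both

Condition A:
MoO₄²⁻ is present, so GorC is active.
Fe²⁺ is present, so DovQ is active.
Activator GorC is present, so *purE* is transcribed.
So PurE is produced and active.
Fumarate is absent, so UlmQ is inactive.
With repressor PurE bound, *kosN* is not transcribed.
So KosN is not produced.
Tagatose is present, so MibE is active.
With repressor MibE bound, *sibN* is not transcribed.
So SibN is not produced.
Required activator SibN is absent, so *dulU* is not transcribed.
So DulU is not produced.
With no repressor bound, *temW* is transcribed.
→ *temW* is ON in A.
Condition B:
MoO₄²⁻ is present, so GorC is active.
Fe²⁺ is absent, so DovQ is inactive.
Activator GorC is present, so *purE* is transcribed.
So PurE is produced and active.
Fumarate is absent, so UlmQ is inactive.
With repressor PurE bound, *kosN* is not transcribed.
So KosN is not produced.
Tagatose is present, so MibE is active.
With repressor MibE bound, *sibN* is not transcribed.
So SibN is not produced.
Required activator SibN is absent, so *dulU* is not transcribed.
So DulU is not produced.
With no repressor bound, *temW* is transcribed.
→ *temW* is ON in B.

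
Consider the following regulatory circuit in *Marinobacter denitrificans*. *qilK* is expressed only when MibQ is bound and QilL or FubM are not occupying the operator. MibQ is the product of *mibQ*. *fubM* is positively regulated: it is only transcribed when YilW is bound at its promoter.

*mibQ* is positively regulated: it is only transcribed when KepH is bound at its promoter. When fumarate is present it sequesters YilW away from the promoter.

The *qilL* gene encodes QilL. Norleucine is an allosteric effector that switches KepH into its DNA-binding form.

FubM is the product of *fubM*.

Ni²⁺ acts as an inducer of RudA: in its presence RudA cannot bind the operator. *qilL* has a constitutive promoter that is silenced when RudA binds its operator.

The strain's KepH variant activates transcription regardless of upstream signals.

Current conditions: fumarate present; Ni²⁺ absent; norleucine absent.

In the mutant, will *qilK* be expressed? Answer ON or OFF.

Ni²⁺ is absent, so RudA is active.
With repressor RudA bound, *qilL* is not transcribed.
So QilL is not produced.
KepH is constitutively active in this strain.
No repressor is bound and KepH is active, so *mibQ* is transcribed.
So MibQ is produced and active.
Fumarate is present, so YilW is inactive.
Required activator YilW is absent, so *fubM* is not transcribed.
So FubM is not produced.
No repressor is bound and MibQ is active, so *qilK* is transcribed.

ON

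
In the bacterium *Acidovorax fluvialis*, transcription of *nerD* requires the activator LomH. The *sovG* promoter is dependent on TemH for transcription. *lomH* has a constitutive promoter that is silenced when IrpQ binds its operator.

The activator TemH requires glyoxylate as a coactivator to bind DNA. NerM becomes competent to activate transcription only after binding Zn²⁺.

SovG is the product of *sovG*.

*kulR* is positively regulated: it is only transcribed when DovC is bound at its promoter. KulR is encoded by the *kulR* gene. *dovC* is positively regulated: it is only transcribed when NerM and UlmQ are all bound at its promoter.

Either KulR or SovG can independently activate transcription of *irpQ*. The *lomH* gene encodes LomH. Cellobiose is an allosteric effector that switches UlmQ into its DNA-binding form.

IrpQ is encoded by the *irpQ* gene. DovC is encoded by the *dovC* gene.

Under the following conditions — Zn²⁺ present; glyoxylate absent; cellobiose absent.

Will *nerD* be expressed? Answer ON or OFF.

Zn²⁺ is present, so NerM is active.
Cellobiose is absent, so UlmQ is inactive.
Required activator UlmQ is absent, so *dovC* is not transcribed.
So DovC is not produced.
Required activator DovC is absent, so *kulR* is not transcribed.
So KulR is not produced.
Glyoxylate is absent, so TemH is inactive.
Required activator TemH is absent, so *sovG* is not transcribed.
So SovG is not produced.
No activator is available at the *irpQ* promoter, so *irpQ* is not transcribed.
So IrpQ is not produced.
With no repressor bound, *lomH* is transcribed.
So LomH is produced and active.
No repressor is bound and LomH is active, so *nerD* is transcribed.

ON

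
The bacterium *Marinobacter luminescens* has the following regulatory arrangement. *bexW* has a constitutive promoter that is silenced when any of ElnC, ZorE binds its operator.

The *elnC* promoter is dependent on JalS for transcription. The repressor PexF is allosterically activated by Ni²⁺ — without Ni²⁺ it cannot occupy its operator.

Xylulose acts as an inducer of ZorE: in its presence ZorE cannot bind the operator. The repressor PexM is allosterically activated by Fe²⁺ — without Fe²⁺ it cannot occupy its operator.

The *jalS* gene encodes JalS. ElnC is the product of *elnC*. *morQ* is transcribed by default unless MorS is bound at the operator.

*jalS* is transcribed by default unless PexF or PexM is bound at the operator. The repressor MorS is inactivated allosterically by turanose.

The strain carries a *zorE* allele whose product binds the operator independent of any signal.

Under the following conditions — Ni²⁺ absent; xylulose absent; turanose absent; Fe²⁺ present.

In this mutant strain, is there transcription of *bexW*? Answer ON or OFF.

OFF

Ni²⁺ is absent, so PexF is inactive.
Fe²⁺ is present, so PexM is active.
With repressor PexM bound, *jalS* is not transcribed.
So JalS is not produced.
Required activator JalS is absent, so *elnC* is not transcribed.
So ElnC is not produced.
ZorE is constitutively active in this strain.
With repressor ZorE bound, *bexW* is not transcribed.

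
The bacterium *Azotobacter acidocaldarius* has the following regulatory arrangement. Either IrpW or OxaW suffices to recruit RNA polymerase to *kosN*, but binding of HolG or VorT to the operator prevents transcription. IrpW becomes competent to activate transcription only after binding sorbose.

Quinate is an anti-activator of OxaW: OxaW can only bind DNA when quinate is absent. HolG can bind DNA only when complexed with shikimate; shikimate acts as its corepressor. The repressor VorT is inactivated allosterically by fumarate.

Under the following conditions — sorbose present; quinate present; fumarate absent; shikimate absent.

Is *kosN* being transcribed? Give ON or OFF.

Sorbose is present, so IrpW is active.
Shikimate is absent, so HolG is inactive.
Fumarate is absent, so VorT is active.
Quinate is present, so OxaW is inactive.
With repressor VorT bound, *kosN* is not transcribed.

OFF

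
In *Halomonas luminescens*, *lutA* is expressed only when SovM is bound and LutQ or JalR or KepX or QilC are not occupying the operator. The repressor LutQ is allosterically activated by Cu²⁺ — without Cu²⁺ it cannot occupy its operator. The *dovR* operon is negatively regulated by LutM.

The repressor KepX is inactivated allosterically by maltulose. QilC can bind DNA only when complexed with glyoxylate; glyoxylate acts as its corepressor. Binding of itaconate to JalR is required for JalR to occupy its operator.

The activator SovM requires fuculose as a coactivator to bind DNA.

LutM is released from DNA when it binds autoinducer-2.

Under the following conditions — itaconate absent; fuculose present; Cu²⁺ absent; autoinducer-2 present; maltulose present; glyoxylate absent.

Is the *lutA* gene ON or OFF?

Cu²⁺ is absent, so LutQ is inactive.
Itaconate is absent, so JalR is inactive.
Maltulose is present, so KepX is inactive.
Glyoxylate is absent, so QilC is inactive.
Fuculose is present, so SovM is active.
No repressor is bound and SovM is active, so *lutA* is transcribed.

ON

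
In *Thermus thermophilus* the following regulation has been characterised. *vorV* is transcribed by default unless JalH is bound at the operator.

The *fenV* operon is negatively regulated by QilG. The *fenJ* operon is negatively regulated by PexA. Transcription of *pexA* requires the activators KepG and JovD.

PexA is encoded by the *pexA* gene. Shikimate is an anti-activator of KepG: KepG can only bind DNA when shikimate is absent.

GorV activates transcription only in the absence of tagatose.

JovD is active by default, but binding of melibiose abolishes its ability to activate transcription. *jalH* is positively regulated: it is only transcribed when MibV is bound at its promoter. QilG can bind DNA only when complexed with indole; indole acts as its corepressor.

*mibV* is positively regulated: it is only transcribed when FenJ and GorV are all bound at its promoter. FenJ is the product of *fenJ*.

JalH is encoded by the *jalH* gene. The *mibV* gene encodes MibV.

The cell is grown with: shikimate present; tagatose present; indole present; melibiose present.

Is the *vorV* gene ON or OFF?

Shikimate is present, so KepG is inactive.
Melibiose is present, so JovD is inactive.
Required activator KepG is absent, so *pexA* is not transcribed.
So PexA is not produced.
With no repressor bound, *fenJ* is transcribed.
So FenJ is produced and active.
Tagatose is present, so GorV is inactive.
Required activator GorV is absent, so *mibV* is not transcribed.
So MibV is not produced.
Required activator MibV is absent, so *jalH* is not transcribed.
So JalH is not produced.
With no repressor bound, *vorV* is transcribed.

ON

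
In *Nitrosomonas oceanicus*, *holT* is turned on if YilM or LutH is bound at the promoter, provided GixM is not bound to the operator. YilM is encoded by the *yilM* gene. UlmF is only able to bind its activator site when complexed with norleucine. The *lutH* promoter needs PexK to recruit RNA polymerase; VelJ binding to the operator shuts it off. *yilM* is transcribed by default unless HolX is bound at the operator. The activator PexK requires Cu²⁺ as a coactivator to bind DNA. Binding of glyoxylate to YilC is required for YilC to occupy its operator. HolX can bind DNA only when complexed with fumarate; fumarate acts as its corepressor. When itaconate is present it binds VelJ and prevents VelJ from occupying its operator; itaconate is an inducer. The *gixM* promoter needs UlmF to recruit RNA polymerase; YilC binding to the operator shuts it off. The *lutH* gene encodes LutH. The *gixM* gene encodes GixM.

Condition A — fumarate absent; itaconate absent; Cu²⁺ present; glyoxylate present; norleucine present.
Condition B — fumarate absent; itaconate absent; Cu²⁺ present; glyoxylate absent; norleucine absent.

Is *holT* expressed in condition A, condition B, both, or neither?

both

Condition A:
Fumarate is absent, so HolX is inactive.
With no repressor bound, *yilM* is transcribed.
So YilM is produced and active.
Itaconate is absent, so VelJ is active.
Cu²⁺ is present, so PexK is active.
With repressor VelJ bound, *lutH* is not transcribed.
So LutH is not produced.
Glyoxylate is present, so YilC is active.
Norleucine is present, so UlmF is active.
With repressor YilC bound, *gixM* is not transcribed.
So GixM is not produced.
Activator YilM is present, so *holT* is transcribed.
→ *holT* is ON in A.
Condition B:
Fumarate is absent, so HolX is inactive.
With no repressor bound, *yilM* is transcribed.
So YilM is produced and active.
Itaconate is absent, so VelJ is active.
Cu²⁺ is present, so PexK is active.
With repressor VelJ bound, *lutH* is not transcribed.
So LutH is not produced.
Glyoxylate is absent, so YilC is inactive.
Norleucine is absent, so UlmF is inactive.
Required activator UlmF is absent, so *gixM* is not transcribed.
So GixM is not produced.
Activator YilM is present, so *holT* is transcribed.
→ *holT* is ON in B.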